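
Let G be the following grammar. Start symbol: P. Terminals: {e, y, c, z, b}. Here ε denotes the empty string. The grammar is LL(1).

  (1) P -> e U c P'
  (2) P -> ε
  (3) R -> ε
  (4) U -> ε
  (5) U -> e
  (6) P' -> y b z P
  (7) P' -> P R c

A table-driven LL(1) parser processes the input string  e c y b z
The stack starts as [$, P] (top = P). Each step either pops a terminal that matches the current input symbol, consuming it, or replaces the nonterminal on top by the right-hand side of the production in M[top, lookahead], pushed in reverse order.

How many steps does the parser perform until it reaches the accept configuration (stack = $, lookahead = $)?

9

step 1: stack=$ P  input=e c y b z $  — expand P -> e U c P'
step 2: stack=$ P' c U e  input=e c y b z $  — match e
step 3: stack=$ P' c U  input=c y b z $  — expand U -> ε
step 4: stack=$ P' c  input=c y b z $  — match c
step 5: stack=$ P'  input=y b z $  — expand P' -> y b z P
step 6: stack=$ P z b y  input=y b z $  — match y
step 7: stack=$ P z b  input=b z $  — match b
step 8: stack=$ P z  input=z $  — match z
step 9: stack=$ P  input=$  — expand P -> ε
Accept reached after 9 steps.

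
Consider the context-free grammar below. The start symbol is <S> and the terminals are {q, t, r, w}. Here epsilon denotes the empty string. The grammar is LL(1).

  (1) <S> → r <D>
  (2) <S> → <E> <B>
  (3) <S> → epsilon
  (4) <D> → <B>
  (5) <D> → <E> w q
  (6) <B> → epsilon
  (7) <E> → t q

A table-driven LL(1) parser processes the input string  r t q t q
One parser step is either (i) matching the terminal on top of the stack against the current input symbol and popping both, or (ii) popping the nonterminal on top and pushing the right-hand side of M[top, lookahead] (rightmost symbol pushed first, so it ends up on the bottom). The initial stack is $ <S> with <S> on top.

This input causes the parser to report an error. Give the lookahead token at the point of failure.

step 1: stack=$ <S>  input=r t q t q $  — expand <S> → r <D>
step 2: stack=$ <D> r  input=r t q t q $  — match r
step 3: stack=$ <D>  input=t q t q $  — expand <D> → <E> w q
step 4: stack=$ q w <E>  input=t q t q $  — expand <E> → t q
step 5: stack=$ q w q t  input=t q t q $  — match t
step 6: stack=$ q w q  input=q t q $  — match q
step 7: stack=$ q w  input=t q $  — error: top is terminal w but lookahead is t

t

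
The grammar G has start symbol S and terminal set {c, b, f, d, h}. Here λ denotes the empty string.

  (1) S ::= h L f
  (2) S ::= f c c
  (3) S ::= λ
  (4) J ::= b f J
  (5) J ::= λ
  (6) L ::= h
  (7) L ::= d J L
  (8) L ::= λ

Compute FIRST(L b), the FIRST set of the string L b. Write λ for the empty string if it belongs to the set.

{b, d, h}

FIRST(S) = {λ, f, h}
FIRST(J) = {λ, b}
FIRST(L) = {λ, d, h}
FIRST(L b): take FIRST of each symbol in turn, carrying on past any symbol whose FIRST contains λ; result {b, d, h}.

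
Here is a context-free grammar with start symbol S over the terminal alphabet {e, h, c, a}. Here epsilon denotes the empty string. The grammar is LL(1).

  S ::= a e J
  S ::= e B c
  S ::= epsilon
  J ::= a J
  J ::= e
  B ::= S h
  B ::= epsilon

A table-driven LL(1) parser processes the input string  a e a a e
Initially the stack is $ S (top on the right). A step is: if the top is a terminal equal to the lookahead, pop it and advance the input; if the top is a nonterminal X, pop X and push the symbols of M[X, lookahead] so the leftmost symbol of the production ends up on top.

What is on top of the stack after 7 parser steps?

step 1: stack=$ S  input=a e a a e $  — expand S ::= a e J
step 2: stack=$ J e a  input=a e a a e $  — match a
step 3: stack=$ J e  input=e a a e $  — match e
step 4: stack=$ J  input=a a e $  — expand J ::= a J
step 5: stack=$ J a  input=a a e $  — match a
step 6: stack=$ J  input=a e $  — expand J ::= a J
step 7: stack=$ J a  input=a e $  — match a
Stack after step 7: $ J (top = J).

J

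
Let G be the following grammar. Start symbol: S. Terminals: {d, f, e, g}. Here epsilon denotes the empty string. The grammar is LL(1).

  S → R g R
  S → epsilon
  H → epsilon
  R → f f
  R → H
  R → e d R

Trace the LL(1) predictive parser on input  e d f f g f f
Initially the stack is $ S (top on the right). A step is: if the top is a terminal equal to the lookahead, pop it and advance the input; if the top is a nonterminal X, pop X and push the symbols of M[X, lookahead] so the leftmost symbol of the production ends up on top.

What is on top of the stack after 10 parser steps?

f

step 1: stack=$ S  input=e d f f g f f $  — expand S → R g R
step 2: stack=$ R g R  input=e d f f g f f $  — expand R → e d R
step 3: stack=$ R g R d e  input=e d f f g f f $  — match e
step 4: stack=$ R g R d  input=d f f g f f $  — match d
step 5: stack=$ R g R  input=f f g f f $  — expand R → f f
step 6: stack=$ R g f f  input=f f g f f $  — match f
step 7: stack=$ R g f  input=f g f f $  — match f
step 8: stack=$ R g  input=g f f $  — match g
step 9: stack=$ R  input=f f $  — expand R → f f
step 10: stack=$ f f  input=f f $  — match f
Stack after step 10: $ f (top = f).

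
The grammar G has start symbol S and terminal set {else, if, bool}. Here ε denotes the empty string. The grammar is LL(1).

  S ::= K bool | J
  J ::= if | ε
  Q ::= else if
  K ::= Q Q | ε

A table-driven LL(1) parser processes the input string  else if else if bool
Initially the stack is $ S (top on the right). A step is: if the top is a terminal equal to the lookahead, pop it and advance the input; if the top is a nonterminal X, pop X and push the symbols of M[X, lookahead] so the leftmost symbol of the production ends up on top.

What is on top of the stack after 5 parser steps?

     Stack             Input                   Action
  1  $ S               else if else if bool $  expand S ::= K bool
  2  $ bool K          else if else if bool $  expand K ::= Q Q
  3  $ bool Q Q        else if else if bool $  expand Q ::= else if
  4  $ bool Q if else  else if else if bool $  match else
  5  $ bool Q if       if else if bool $       match if
Stack after step 5: $ bool Q (top = Q).

Q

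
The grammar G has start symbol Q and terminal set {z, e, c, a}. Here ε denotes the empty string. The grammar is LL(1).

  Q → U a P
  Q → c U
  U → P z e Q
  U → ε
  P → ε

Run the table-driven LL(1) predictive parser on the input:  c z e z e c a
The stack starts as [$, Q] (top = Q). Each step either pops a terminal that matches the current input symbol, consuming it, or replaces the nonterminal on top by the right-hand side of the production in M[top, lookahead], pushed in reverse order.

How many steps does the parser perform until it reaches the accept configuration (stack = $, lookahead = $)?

16

      Stack          Input            Action
   1  $ Q            c z e z e c a $  expand Q → c U
   2  $ U c          c z e z e c a $  match c
   3  $ U            z e z e c a $    expand U → P z e Q
   4  $ Q e z P      z e z e c a $    expand P → ε
   5  $ Q e z        z e z e c a $    match z
   6  $ Q e          e z e c a $      match e
   7  $ Q            z e c a $        expand Q → U a P
   8  $ P a U        z e c a $        expand U → P z e Q
   9  $ P a Q e z P  z e c a $        expand P → ε
  10  $ P a Q e z    z e c a $        match z
  11  $ P a Q e      e c a $          match e
  12  $ P a Q        c a $            expand Q → c U
  13  $ P a U c      c a $            match c
  14  $ P a U        a $              expand U → ε
  15  $ P a          a $              match a
  16  $ P            $                expand P → ε
Accept reached after 16 steps.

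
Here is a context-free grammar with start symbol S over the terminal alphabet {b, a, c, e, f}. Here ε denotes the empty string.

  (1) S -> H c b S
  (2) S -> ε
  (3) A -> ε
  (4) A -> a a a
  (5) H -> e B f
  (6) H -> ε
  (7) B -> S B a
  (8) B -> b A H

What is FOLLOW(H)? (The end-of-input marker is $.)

FIRST(A): from A->ε we get {ε}; from A->a a a we get {a}. So FIRST(A) = {ε, a}.
FIRST(H): from H->e B f we get {e}; from H->ε we get {ε}. So FIRST(H) = {ε, e}.
FIRST(S): from S->H c b S we get {c, e}; from S->ε we get {ε}. So FIRST(S) = {ε, c, e}.
FIRST(B): from B->S B a we get {b, c, e}; from B->b A H we get {b}. So FIRST(B) = {b, c, e}.
FOLLOW(S) includes $ since S is the start symbol.
FOLLOW(S): in S->H c b S, the suffix after S is empty (adds nothing new); in B->S B a, S is followed by B a with FIRST {b, c, e}. Thus FOLLOW(S) = {$, b, c, e}.
FOLLOW(B): in H->e B f, B is followed by f with FIRST {f}; in B->S B a, B is followed by a with FIRST {a}. Thus FOLLOW(B) = {a, f}.
FOLLOW(A): in B->b A H, A is followed by H with FIRST {ε, e}; in B->b A H, the suffix after A is nullable, so FOLLOW(A) ⊇ FOLLOW(B) = {a, f}. Thus FOLLOW(A) = {a, e, f}.
FOLLOW(H): in S->H c b S, H is followed by c b S with FIRST {c}; in B->b A H, the suffix after H is empty, so FOLLOW(H) ⊇ FOLLOW(B) = {a, f}. Thus FOLLOW(H) = {a, c, f}.

{a, c, f}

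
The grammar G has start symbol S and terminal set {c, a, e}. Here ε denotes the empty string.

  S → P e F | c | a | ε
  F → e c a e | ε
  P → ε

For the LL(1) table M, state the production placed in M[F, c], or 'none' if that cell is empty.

none

FIRST(F): from F→e c a e we get {e}; from F→ε we get {ε}. So FIRST(F) = {ε, e}.
FIRST(P): from P→ε we get {ε}. So FIRST(P) = {ε}.
FIRST(S): from S→P e F we get {e}; from S→c we get {c}; from S→a we get {a}; from S→ε we get {ε}. So FIRST(S) = {ε, a, c, e}.
FOLLOW(S) includes $ since S is the start symbol.
FOLLOW(S): S appears on no right-hand side. Thus FOLLOW(S) = {$}.
FOLLOW(F): in S→P e F, the suffix after F is empty, so FOLLOW(F) ⊇ FOLLOW(S) = {$}. Thus FOLLOW(F) = {$}.
For F → e c a e: FIRST(e c a e) = {e}, so it goes in M[F, t] for t ∈ {e}.
For F → ε: FIRST(ε) = {ε}, so it goes in M[F, t] for t ∈ {}; since ε ∈ FIRST, also for every t ∈ FOLLOW(F) = {$}.
None of these place a production in M[F, c].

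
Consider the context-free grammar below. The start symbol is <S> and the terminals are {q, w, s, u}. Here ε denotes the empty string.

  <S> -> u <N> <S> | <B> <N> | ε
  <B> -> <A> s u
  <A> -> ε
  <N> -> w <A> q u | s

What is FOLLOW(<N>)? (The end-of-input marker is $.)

FIRST(<A>): from <A>->ε we get {ε}. So FIRST(<A>) = {ε}.
FIRST(<N>): from <N>->w <A> q u we get {w}; from <N>->s we get {s}. So FIRST(<N>) = {s, w}.
FIRST(<B>): from <B>-><A> s u we get {s}. So FIRST(<B>) = {s}.
FIRST(<S>): from <S>->u <N> <S> we get {u}; from <S>-><B> <N> we get {s}; from <S>->ε we get {ε}. So FIRST(<S>) = {ε, s, u}.
FOLLOW(<S>) includes $ since <S> is the start symbol.
FOLLOW(<S>): in <S>->u <N> <S>, the suffix after <S> is empty (adds nothing new). Thus FOLLOW(<S>) = {$}.
FOLLOW(<B>): in <S>-><B> <N>, <B> is followed by <N> with FIRST {s, w}. Thus FOLLOW(<B>) = {s, w}.
FOLLOW(<A>): in <B>-><A> s u, <A> is followed by s u with FIRST {s}; in <N>->w <A> q u, <A> is followed by q u with FIRST {q}. Thus FOLLOW(<A>) = {q, s}.
FOLLOW(<N>): in <S>->u <N> <S>, <N> is followed by <S> with FIRST {ε, s, u}; in <S>->u <N> <S>, the suffix after <N> is nullable, so FOLLOW(<N>) ⊇ FOLLOW(<S>) = {$}; in <S>-><B> <N>, the suffix after <N> is empty, so FOLLOW(<N>) ⊇ FOLLOW(<S>) = {$}. Thus FOLLOW(<N>) = {$, s, u}.

{$, s, u}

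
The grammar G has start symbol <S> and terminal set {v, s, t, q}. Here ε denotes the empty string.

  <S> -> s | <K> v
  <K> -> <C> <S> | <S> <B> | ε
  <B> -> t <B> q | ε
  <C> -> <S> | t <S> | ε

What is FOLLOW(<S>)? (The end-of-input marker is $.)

{$, s, t, v}

FIRST(<B>) = {ε, t}
FIRST(<S>) = {s, t, v}  (via <K> v)
FIRST(<C>) = {ε, s, t, v}  (via <S>)
FIRST(<K>) = {ε, s, t, v}  (via <C> <S>, <S> <B>)
FOLLOW(<S>) includes $ since <S> is the start symbol.
FOLLOW(<K>): in <S>-><K> v, <K> is followed by v with FIRST {v}. Thus FOLLOW(<K>) = {v}.
FOLLOW(<B>): in <K>-><S> <B>, the suffix after <B> is empty, so FOLLOW(<B>) ⊇ FOLLOW(<K>) = {v}; in <B>->t <B> q, <B> is followed by q with FIRST {q}. Thus FOLLOW(<B>) = {q, v}.
FOLLOW(<C>): in <K>-><C> <S>, <C> is followed by <S> with FIRST {s, t, v}. Thus FOLLOW(<C>) = {s, t, v}.
FOLLOW(<S>): in <K>-><C> <S>, the suffix after <S> is empty, so FOLLOW(<S>) ⊇ FOLLOW(<K>) = {v}; in <K>-><S> <B>, <S> is followed by <B> with FIRST {ε, t}; in <K>-><S> <B>, the suffix after <S> is nullable, so FOLLOW(<S>) ⊇ FOLLOW(<K>) = {v}; in <C>-><S>, the suffix after <S> is empty, so FOLLOW(<S>) ⊇ FOLLOW(<C>) = {s, t, v}; in <C>->t <S>, the suffix after <S> is empty, so FOLLOW(<S>) ⊇ FOLLOW(<C>) = {s, t, v}. Thus FOLLOW(<S>) = {$, s, t, v}.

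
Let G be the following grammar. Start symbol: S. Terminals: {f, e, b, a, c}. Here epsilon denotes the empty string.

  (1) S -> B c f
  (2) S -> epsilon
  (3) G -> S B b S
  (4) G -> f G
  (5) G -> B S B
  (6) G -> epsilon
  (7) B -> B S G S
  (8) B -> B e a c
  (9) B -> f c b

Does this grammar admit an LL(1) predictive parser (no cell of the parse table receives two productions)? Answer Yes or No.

No

FIRST(S) = {epsilon, f}
FIRST(G) = {epsilon, f}
FIRST(B) = {f}
FOLLOW(S) = {$, b, c, e, f}
FOLLOW(G) = {b, c, e, f}
FOLLOW(B) = {b, c, e, f}
Cell M[B, f] receives both B -> B S G S and B -> B e a c and B -> f c b — the grammar is not LL(1).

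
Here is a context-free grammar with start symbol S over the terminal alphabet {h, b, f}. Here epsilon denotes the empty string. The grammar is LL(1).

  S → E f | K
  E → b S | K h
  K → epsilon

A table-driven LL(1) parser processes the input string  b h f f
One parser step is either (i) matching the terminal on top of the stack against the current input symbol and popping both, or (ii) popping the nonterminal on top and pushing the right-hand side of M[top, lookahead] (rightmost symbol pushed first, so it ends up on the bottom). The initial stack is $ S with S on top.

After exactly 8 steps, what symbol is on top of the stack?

f

     Stack      Input      Action
  1  $ S        b h f f $  expand S → E f
  2  $ f E      b h f f $  expand E → b S
  3  $ f S b    b h f f $  match b
  4  $ f S      h f f $    expand S → E f
  5  $ f f E    h f f $    expand E → K h
  6  $ f f h K  h f f $    expand K → epsilon
  7  $ f f h    h f f $    match h
  8  $ f f      f f $      match f
Stack after step 8: $ f (top = f).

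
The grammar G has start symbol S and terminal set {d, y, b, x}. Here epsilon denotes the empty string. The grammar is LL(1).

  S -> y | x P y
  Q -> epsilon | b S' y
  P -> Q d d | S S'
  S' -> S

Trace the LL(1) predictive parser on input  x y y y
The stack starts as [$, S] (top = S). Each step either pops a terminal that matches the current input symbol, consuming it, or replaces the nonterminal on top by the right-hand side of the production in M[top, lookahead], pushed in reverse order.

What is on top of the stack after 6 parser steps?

S

     Stack     Input      Action
  1  $ S       x y y y $  expand S -> x P y
  2  $ y P x   x y y y $  match x
  3  $ y P     y y y $    expand P -> S S'
  4  $ y S' S  y y y $    expand S -> y
  5  $ y S' y  y y y $    match y
  6  $ y S'    y y $      expand S' -> S
Stack after step 6: $ y S (top = S).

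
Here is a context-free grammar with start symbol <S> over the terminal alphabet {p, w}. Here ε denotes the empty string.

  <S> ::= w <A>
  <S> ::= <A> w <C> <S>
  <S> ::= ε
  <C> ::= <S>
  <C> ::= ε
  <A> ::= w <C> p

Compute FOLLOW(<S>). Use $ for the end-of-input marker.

FIRST(<A>): from <A>::=w <C> p we get {w}. So FIRST(<A>) = {w}.
FIRST(<S>): from <S>::=w <A> we get {w}; from <S>::=<A> w <C> <S> we get {w}; from <S>::=ε we get {ε}. So FIRST(<S>) = {ε, w}.
FIRST(<C>): from <C>::=<S> we get {ε, w}; from <C>::=ε we get {ε}. So FIRST(<C>) = {ε, w}.
FOLLOW(<S>) includes $ since <S> is the start symbol.
FOLLOW(<S>): in <S>::=<A> w <C> <S>, the suffix after <S> is empty (adds nothing new); in <C>::=<S>, the suffix after <S> is empty, so FOLLOW(<S>) ⊇ FOLLOW(<C>) = {$, p, w}. Thus FOLLOW(<S>) = {$, p, w}.
FOLLOW(<C>): in <S>::=<A> w <C> <S>, <C> is followed by <S> with FIRST {ε, w}; in <S>::=<A> w <C> <S>, the suffix after <C> is nullable, so FOLLOW(<C>) ⊇ FOLLOW(<S>) = {$, p, w}; in <A>::=w <C> p, <C> is followed by p with FIRST {p}. Thus FOLLOW(<C>) = {$, p, w}.
FOLLOW(<A>): in <S>::=w <A>, the suffix after <A> is empty, so FOLLOW(<A>) ⊇ FOLLOW(<S>) = {$, p, w}; in <S>::=<A> w <C> <S>, <A> is followed by w <C> <S> with FIRST {w}. Thus FOLLOW(<A>) = {$, p, w}.

{$, p, w}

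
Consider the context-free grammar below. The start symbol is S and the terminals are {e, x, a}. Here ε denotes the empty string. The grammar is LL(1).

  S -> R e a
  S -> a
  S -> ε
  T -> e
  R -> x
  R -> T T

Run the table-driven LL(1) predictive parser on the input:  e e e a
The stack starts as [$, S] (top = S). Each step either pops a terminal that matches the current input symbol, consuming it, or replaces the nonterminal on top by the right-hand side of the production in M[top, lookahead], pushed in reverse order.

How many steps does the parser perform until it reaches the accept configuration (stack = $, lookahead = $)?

     Stack      Input      Action
  1  $ S        e e e a $  expand S -> R e a
  2  $ a e R    e e e a $  expand R -> T T
  3  $ a e T T  e e e a $  expand T -> e
  4  $ a e T e  e e e a $  match e
  5  $ a e T    e e a $    expand T -> e
  6  $ a e e    e e a $    match e
  7  $ a e      e a $      match e
  8  $ a        a $        match a
Accept reached after 8 steps.

8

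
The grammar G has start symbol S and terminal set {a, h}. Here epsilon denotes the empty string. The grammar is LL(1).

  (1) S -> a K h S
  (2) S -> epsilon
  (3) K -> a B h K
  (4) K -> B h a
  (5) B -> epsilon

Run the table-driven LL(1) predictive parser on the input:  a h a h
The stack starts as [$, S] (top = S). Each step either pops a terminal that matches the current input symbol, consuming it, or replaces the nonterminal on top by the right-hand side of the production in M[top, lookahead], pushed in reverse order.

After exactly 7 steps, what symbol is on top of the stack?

step 1: stack=$ S  input=a h a h $  — expand S -> a K h S
step 2: stack=$ S h K a  input=a h a h $  — match a
step 3: stack=$ S h K  input=h a h $  — expand K -> B h a
step 4: stack=$ S h a h B  input=h a h $  — expand B -> epsilon
step 5: stack=$ S h a h  input=h a h $  — match h
step 6: stack=$ S h a  input=a h $  — match a
step 7: stack=$ S h  input=h $  — match h
Stack after step 7: $ S (top = S).

S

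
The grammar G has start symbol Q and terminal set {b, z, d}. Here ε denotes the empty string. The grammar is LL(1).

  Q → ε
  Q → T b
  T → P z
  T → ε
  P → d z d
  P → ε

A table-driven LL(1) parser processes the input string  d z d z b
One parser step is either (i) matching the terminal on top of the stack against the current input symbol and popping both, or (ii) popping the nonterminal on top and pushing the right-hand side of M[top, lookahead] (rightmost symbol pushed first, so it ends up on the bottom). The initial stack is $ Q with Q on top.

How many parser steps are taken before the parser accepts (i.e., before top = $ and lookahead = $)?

step 1: stack=$ Q  input=d z d z b $  — expand Q → T b
step 2: stack=$ b T  input=d z d z b $  — expand T → P z
step 3: stack=$ b z P  input=d z d z b $  — expand P → d z d
step 4: stack=$ b z d z d  input=d z d z b $  — match d
step 5: stack=$ b z d z  input=z d z b $  — match z
step 6: stack=$ b z d  input=d z b $  — match d
step 7: stack=$ b z  input=z b $  — match z
step 8: stack=$ b  input=b $  — match b
Accept reached after 8 steps.

8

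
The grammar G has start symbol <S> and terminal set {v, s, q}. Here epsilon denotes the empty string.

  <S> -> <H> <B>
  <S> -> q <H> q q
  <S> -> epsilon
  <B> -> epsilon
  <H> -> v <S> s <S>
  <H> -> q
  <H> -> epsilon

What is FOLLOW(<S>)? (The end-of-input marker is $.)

{$, q, s}

FIRST(<B>): from <B>->epsilon we get {epsilon}. So FIRST(<B>) = {epsilon}.
FIRST(<H>): from <H>->v <S> s <S> we get {v}; from <H>->q we get {q}; from <H>->epsilon we get {epsilon}. So FIRST(<H>) = {epsilon, q, v}.
FIRST(<S>): from <S>-><H> <B> we get {epsilon, q, v}; from <S>->q <H> q q we get {q}; from <S>->epsilon we get {epsilon}. So FIRST(<S>) = {epsilon, q, v}.
FOLLOW(<S>) includes $ since <S> is the start symbol.
FOLLOW(<S>): in <H>->v <S> s <S> (occurrence 1), <S> is followed by s <S> with FIRST {s}; in <H>->v <S> s <S> (occurrence 2), the suffix after <S> is empty, so FOLLOW(<S>) ⊇ FOLLOW(<H>) = {$, q, s}. Thus FOLLOW(<S>) = {$, q, s}.
FOLLOW(<B>): in <S>-><H> <B>, the suffix after <B> is empty, so FOLLOW(<B>) ⊇ FOLLOW(<S>) = {$, q, s}. Thus FOLLOW(<B>) = {$, q, s}.
FOLLOW(<H>): in <S>-><H> <B>, <H> is followed by <B> with FIRST {epsilon}; in <S>-><H> <B>, the suffix after <H> is nullable, so FOLLOW(<H>) ⊇ FOLLOW(<S>) = {$, q, s}; in <S>->q <H> q q, <H> is followed by q q with FIRST {q}. Thus FOLLOW(<H>) = {$, q, s}.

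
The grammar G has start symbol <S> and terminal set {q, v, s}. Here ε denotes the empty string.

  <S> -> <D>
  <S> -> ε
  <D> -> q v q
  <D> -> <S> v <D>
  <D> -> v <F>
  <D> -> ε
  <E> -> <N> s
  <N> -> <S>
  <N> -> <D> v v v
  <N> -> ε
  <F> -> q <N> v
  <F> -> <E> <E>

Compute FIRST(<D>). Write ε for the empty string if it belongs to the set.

FIRST(<S>): from <S>-><D> we get {ε, q, v}; from <S>->ε we get {ε}. So FIRST(<S>) = {ε, q, v}.
FIRST(<D>): from <D>->q v q we get {q}; from <D>-><S> v <D> we get {q, v}; from <D>->v <F> we get {v}; from <D>->ε we get {ε}. So FIRST(<D>) = {ε, q, v}.
FIRST(<N>): from <N>-><S> we get {ε, q, v}; from <N>-><D> v v v we get {q, v}; from <N>->ε we get {ε}. So FIRST(<N>) = {ε, q, v}.
FIRST(<E>): from <E>-><N> s we get {q, s, v}. So FIRST(<E>) = {q, s, v}.
FIRST(<F>): from <F>->q <N> v we get {q}; from <F>-><E> <E> we get {q, s, v}. So FIRST(<F>) = {q, s, v}.

{ε, q, v}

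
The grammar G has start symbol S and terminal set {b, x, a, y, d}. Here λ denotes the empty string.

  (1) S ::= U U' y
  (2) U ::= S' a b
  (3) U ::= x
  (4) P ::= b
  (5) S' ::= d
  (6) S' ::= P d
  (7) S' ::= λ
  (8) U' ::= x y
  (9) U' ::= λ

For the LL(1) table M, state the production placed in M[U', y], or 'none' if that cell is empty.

U' ::= λ

FIRST(P) = {b}
FIRST(U') = {λ, x}
FIRST(S') = {λ, b, d}  (via P d)
FIRST(U) = {a, b, d, x}  (via S' a b)
FIRST(S) = {a, b, d, x}  (via U U' y)
FOLLOW(S) includes $ since S is the start symbol.
FOLLOW(U'): in S::=U U' y, U' is followed by y with FIRST {y}. Thus FOLLOW(U') = {y}.
For U' ::= x y: FIRST(x y) = {x}, so it goes in M[U', t] for t ∈ {x}.
For U' ::= λ: FIRST(λ) = {λ}, so it goes in M[U', t] for t ∈ {}; since λ ∈ FIRST, also for every t ∈ FOLLOW(U') = {y}.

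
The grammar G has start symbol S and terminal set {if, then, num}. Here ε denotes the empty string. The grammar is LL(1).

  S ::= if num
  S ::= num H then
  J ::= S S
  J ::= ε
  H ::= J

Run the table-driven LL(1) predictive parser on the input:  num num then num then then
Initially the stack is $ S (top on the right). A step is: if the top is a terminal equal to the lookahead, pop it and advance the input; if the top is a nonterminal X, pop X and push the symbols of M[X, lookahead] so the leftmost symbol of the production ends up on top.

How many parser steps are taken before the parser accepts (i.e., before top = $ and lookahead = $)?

15

      Stack                Input                         Action
   1  $ S                  num num then num then then $  expand S ::= num H then
   2  $ then H num         num num then num then then $  match num
   3  $ then H             num then num then then $      expand H ::= J
   4  $ then J             num then num then then $      expand J ::= S S
   5  $ then S S           num then num then then $      expand S ::= num H then
   6  $ then S then H num  num then num then then $      match num
   7  $ then S then H      then num then then $          expand H ::= J
   8  $ then S then J      then num then then $          expand J ::= ε
   9  $ then S then        then num then then $          match then
  10  $ then S             num then then $               expand S ::= num H then
  11  $ then then H num    num then then $               match num
  12  $ then then H        then then $                   expand H ::= J
  13  $ then then J        then then $                   expand J ::= ε
  14  $ then then          then then $                   match then
  15  $ then               then $                        match then
Accept reached after 15 steps.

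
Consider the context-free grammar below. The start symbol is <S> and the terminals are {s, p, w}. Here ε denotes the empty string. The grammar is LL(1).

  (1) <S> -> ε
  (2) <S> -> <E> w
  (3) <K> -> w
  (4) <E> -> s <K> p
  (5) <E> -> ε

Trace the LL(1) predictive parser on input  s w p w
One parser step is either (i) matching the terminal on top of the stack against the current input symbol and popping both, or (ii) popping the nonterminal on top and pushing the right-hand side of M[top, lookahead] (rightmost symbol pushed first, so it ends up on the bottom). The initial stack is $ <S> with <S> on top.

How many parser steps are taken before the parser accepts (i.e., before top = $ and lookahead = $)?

     Stack        Input      Action
  1  $ <S>        s w p w $  expand <S> -> <E> w
  2  $ w <E>      s w p w $  expand <E> -> s <K> p
  3  $ w p <K> s  s w p w $  match s
  4  $ w p <K>    w p w $    expand <K> -> w
  5  $ w p w      w p w $    match w
  6  $ w p        p w $      match p
  7  $ w          w $        match w
Accept reached after 7 steps.

7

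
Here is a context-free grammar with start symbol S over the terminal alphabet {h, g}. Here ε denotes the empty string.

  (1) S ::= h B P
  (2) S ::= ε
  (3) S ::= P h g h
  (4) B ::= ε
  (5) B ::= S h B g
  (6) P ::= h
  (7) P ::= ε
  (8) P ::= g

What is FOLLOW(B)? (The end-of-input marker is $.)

FIRST(P) = {ε, g, h}
FIRST(S) = {ε, g, h}  (via P h g h)
FIRST(B) = {ε, g, h}  (via S h B g)
FOLLOW(S) includes $ since S is the start symbol.
FOLLOW(S): in B::=S h B g, S is followed by h B g with FIRST {h}. Thus FOLLOW(S) = {$, h}.
FOLLOW(B): in S::=h B P, B is followed by P with FIRST {ε, g, h}; in S::=h B P, the suffix after B is nullable, so FOLLOW(B) ⊇ FOLLOW(S) = {$, h}; in B::=S h B g, B is followed by g with FIRST {g}. Thus FOLLOW(B) = {$, g, h}.
FOLLOW(P): in S::=h B P, the suffix after P is empty, so FOLLOW(P) ⊇ FOLLOW(S) = {$, h}; in S::=P h g h, P is followed by h g h with FIRST {h}. Thus FOLLOW(P) = {$, h}.

{$, g, h}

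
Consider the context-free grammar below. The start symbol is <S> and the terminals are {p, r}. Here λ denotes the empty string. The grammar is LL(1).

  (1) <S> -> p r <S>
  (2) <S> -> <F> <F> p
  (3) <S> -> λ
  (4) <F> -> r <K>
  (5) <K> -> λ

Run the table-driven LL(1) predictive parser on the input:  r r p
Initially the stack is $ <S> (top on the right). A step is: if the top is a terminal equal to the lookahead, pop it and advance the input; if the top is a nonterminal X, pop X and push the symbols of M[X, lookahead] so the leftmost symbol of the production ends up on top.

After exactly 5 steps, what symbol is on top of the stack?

step 1: stack=$ <S>  input=r r p $  — expand <S> -> <F> <F> p
step 2: stack=$ p <F> <F>  input=r r p $  — expand <F> -> r <K>
step 3: stack=$ p <F> <K> r  input=r r p $  — match r
step 4: stack=$ p <F> <K>  input=r p $  — expand <K> -> λ
step 5: stack=$ p <F>  input=r p $  — expand <F> -> r <K>
Stack after step 5: $ p <K> r (top = r).

r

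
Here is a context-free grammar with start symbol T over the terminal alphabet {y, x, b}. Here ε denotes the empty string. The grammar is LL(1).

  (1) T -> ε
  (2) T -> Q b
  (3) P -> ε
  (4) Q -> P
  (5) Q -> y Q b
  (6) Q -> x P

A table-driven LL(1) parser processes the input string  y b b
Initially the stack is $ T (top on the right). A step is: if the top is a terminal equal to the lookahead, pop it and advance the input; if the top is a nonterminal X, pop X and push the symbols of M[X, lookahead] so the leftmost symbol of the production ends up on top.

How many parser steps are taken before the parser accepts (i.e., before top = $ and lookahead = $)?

7

step 1: stack=$ T  input=y b b $  — expand T -> Q b
step 2: stack=$ b Q  input=y b b $  — expand Q -> y Q b
step 3: stack=$ b b Q y  input=y b b $  — match y
step 4: stack=$ b b Q  input=b b $  — expand Q -> P
step 5: stack=$ b b P  input=b b $  — expand P -> ε
step 6: stack=$ b b  input=b b $  — match b
step 7: stack=$ b  input=b $  — match b
Accept reached after 7 steps.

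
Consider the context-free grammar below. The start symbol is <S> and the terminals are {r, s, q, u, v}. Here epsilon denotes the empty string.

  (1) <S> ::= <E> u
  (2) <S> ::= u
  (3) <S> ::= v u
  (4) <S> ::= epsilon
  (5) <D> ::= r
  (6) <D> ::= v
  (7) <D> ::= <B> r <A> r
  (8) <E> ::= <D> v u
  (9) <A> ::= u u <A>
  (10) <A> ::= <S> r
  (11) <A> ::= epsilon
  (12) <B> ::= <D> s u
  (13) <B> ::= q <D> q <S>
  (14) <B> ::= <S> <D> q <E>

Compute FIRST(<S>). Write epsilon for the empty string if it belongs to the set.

{epsilon, q, r, u, v}

FIRST(<S>) = {epsilon, q, r, u, v}  (via <E> u)
FIRST(<A>) = {epsilon, q, r, u, v}  (via <S> r)
FIRST(<D>) = {q, r, u, v}  (via <B> r <A> r)
FIRST(<E>) = {q, r, u, v}  (via <D> v u)
FIRST(<B>) = {q, r, u, v}  (via <D> s u, <S> <D> q <E>)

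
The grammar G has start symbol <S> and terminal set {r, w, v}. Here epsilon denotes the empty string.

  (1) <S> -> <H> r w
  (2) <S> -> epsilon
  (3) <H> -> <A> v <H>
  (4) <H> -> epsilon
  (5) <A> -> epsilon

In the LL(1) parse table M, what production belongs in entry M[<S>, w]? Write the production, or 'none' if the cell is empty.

none

FIRST(<A>): from <A>->epsilon we get {epsilon}. So FIRST(<A>) = {epsilon}.
FIRST(<H>): from <H>-><A> v <H> we get {v}; from <H>->epsilon we get {epsilon}. So FIRST(<H>) = {epsilon, v}.
FIRST(<S>): from <S>-><H> r w we get {r, v}; from <S>->epsilon we get {epsilon}. So FIRST(<S>) = {epsilon, r, v}.
FOLLOW(<S>) includes $ since <S> is the start symbol.
FOLLOW(<S>): <S> appears on no right-hand side. Thus FOLLOW(<S>) = {$}.
For <S> -> <H> r w: FIRST(<H> r w) = {r, v}, so it goes in M[<S>, t] for t ∈ {r, v}.
For <S> -> epsilon: FIRST(epsilon) = {epsilon}, so it goes in M[<S>, t] for t ∈ {}; since epsilon ∈ FIRST, also for every t ∈ FOLLOW(<S>) = {$}.
None of these place a production in M[<S>, w].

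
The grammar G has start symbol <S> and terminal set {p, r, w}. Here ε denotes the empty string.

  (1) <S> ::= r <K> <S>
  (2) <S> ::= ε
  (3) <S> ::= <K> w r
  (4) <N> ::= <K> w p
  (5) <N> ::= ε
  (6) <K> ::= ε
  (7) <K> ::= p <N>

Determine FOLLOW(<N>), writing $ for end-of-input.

FIRST(<K>): from <K>::=ε we get {ε}; from <K>::=p <N> we get {p}. So FIRST(<K>) = {ε, p}.
FIRST(<S>): from <S>::=r <K> <S> we get {r}; from <S>::=ε we get {ε}; from <S>::=<K> w r we get {p, w}. So FIRST(<S>) = {ε, p, r, w}.
FIRST(<N>): from <N>::=<K> w p we get {p, w}; from <N>::=ε we get {ε}. So FIRST(<N>) = {ε, p, w}.
FOLLOW(<S>) includes $ since <S> is the start symbol.
FOLLOW(<S>): in <S>::=r <K> <S>, the suffix after <S> is empty (adds nothing new). Thus FOLLOW(<S>) = {$}.
FOLLOW(<K>): in <S>::=r <K> <S>, <K> is followed by <S> with FIRST {ε, p, r, w}; in <S>::=r <K> <S>, the suffix after <K> is nullable, so FOLLOW(<K>) ⊇ FOLLOW(<S>) = {$}; in <S>::=<K> w r, <K> is followed by w r with FIRST {w}; in <N>::=<K> w p, <K> is followed by w p with FIRST {w}. Thus FOLLOW(<K>) = {$, p, r, w}.
FOLLOW(<N>): in <K>::=p <N>, the suffix after <N> is empty, so FOLLOW(<N>) ⊇ FOLLOW(<K>) = {$, p, r, w}. Thus FOLLOW(<N>) = {$, p, r, w}.

{$, p, r, w}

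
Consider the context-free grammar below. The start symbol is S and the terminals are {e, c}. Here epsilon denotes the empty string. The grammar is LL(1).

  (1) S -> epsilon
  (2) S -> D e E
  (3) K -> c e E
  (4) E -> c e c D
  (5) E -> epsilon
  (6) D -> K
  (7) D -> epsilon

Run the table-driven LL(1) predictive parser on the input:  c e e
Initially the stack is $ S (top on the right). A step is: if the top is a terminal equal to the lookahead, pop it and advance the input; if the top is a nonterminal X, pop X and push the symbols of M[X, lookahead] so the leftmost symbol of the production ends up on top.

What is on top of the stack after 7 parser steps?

E

step 1: stack=$ S  input=c e e $  — expand S -> D e E
step 2: stack=$ E e D  input=c e e $  — expand D -> K
step 3: stack=$ E e K  input=c e e $  — expand K -> c e E
step 4: stack=$ E e E e c  input=c e e $  — match c
step 5: stack=$ E e E e  input=e e $  — match e
step 6: stack=$ E e E  input=e $  — expand E -> epsilon
step 7: stack=$ E e  input=e $  — match e
Stack after step 7: $ E (top = E).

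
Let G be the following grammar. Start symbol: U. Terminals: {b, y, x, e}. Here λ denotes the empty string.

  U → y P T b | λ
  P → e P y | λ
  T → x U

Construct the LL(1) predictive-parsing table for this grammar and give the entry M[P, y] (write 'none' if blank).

FIRST(U): from U→y P T b we get {y}; from U→λ we get {λ}. So FIRST(U) = {λ, y}.
FIRST(P): from P→e P y we get {e}; from P→λ we get {λ}. So FIRST(P) = {λ, e}.
FIRST(T): from T→x U we get {x}. So FIRST(T) = {x}.
FOLLOW(U) includes $ since U is the start symbol.
FOLLOW(P): in U→y P T b, P is followed by T b with FIRST {x}; in P→e P y, P is followed by y with FIRST {y}. Thus FOLLOW(P) = {x, y}.
For P → e P y: FIRST(e P y) = {e}, so it goes in M[P, t] for t ∈ {e}.
For P → λ: FIRST(λ) = {λ}, so it goes in M[P, t] for t ∈ {}; since λ ∈ FIRST, also for every t ∈ FOLLOW(P) = {x, y}.

P → λ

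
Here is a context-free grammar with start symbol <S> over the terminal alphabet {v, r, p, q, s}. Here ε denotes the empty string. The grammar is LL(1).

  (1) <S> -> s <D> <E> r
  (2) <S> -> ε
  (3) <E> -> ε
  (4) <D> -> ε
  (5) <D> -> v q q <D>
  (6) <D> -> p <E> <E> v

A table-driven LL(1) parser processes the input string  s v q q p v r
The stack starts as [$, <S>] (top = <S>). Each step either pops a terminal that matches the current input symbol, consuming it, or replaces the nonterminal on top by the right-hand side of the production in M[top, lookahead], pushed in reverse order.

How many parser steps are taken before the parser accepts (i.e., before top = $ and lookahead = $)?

13

step 1: stack=$ <S>  input=s v q q p v r $  — expand <S> -> s <D> <E> r
step 2: stack=$ r <E> <D> s  input=s v q q p v r $  — match s
step 3: stack=$ r <E> <D>  input=v q q p v r $  — expand <D> -> v q q <D>
step 4: stack=$ r <E> <D> q q v  input=v q q p v r $  — match v
step 5: stack=$ r <E> <D> q q  input=q q p v r $  — match q
step 6: stack=$ r <E> <D> q  input=q p v r $  — match q
step 7: stack=$ r <E> <D>  input=p v r $  — expand <D> -> p <E> <E> v
step 8: stack=$ r <E> v <E> <E> p  input=p v r $  — match p
step 9: stack=$ r <E> v <E> <E>  input=v r $  — expand <E> -> ε
step 10: stack=$ r <E> v <E>  input=v r $  — expand <E> -> ε
step 11: stack=$ r <E> v  input=v r $  — match v
step 12: stack=$ r <E>  input=r $  — expand <E> -> ε
step 13: stack=$ r  input=r $  — match r
Accept reached after 13 steps.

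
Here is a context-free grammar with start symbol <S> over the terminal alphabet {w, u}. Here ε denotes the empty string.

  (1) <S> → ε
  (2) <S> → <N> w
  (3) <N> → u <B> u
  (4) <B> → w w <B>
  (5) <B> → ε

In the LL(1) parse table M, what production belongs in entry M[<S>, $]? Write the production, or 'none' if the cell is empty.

<S> → ε

FIRST(<N>) = {u}
FIRST(<B>) = {ε, w}
FIRST(<S>) = {ε, u}  (via <N> w)
FOLLOW(<S>) includes $ since <S> is the start symbol.
FOLLOW(<S>): <S> appears on no right-hand side. Thus FOLLOW(<S>) = {$}.
For <S> → ε: FIRST(ε) = {ε}, so it goes in M[<S>, t] for t ∈ {}; since ε ∈ FIRST, also for every t ∈ FOLLOW(<S>) = {$}.
For <S> → <N> w: FIRST(<N> w) = {u}, so it goes in M[<S>, t] for t ∈ {u}.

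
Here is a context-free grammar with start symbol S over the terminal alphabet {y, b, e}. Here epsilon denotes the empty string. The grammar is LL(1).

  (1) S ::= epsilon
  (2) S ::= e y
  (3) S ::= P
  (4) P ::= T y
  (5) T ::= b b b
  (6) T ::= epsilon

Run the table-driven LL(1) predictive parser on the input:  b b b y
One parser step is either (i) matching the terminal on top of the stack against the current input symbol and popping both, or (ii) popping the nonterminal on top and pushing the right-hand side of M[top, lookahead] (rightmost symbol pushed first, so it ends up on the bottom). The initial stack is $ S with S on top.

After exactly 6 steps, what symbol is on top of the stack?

y

     Stack      Input      Action
  1  $ S        b b b y $  expand S ::= P
  2  $ P        b b b y $  expand P ::= T y
  3  $ y T      b b b y $  expand T ::= b b b
  4  $ y b b b  b b b y $  match b
  5  $ y b b    b b y $    match b
  6  $ y b      b y $      match b
Stack after step 6: $ y (top = y).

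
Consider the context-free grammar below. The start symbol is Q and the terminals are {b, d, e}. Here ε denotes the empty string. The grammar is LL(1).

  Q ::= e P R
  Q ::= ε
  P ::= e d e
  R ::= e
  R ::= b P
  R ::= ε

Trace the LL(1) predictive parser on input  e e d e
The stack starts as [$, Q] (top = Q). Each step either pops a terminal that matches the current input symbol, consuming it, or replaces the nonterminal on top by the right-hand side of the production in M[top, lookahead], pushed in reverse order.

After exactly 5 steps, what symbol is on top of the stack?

step 1: stack=$ Q  input=e e d e $  — expand Q ::= e P R
step 2: stack=$ R P e  input=e e d e $  — match e
step 3: stack=$ R P  input=e d e $  — expand P ::= e d e
step 4: stack=$ R e d e  input=e d e $  — match e
step 5: stack=$ R e d  input=d e $  — match d
Stack after step 5: $ R e (top = e).

e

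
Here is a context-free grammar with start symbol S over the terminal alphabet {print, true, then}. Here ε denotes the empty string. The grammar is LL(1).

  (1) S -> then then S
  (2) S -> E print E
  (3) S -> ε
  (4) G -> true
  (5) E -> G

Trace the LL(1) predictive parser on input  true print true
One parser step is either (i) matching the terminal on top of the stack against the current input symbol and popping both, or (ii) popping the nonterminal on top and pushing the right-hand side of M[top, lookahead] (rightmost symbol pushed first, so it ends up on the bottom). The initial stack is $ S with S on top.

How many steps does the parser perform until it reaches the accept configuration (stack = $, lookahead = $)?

8

     Stack           Input              Action
  1  $ S             true print true $  expand S -> E print E
  2  $ E print E     true print true $  expand E -> G
  3  $ E print G     true print true $  expand G -> true
  4  $ E print true  true print true $  match true
  5  $ E print       print true $       match print
  6  $ E             true $             expand E -> G
  7  $ G             true $             expand G -> true
  8  $ true          true $             match true
Accept reached after 8 steps.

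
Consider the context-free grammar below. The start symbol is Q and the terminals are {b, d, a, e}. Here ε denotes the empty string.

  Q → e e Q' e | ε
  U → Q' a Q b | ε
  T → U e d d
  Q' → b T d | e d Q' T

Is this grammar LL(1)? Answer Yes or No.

FIRST(Q) = {ε, e}
FIRST(U) = {ε, b, e}
FIRST(T) = {b, e}
FIRST(Q') = {b, e}
FOLLOW(Q) = {$, b}
FOLLOW(U) = {e}
FOLLOW(T) = {a, b, d, e}
FOLLOW(Q') = {a, b, e}
Cell M[U, e] receives both U → Q' a Q b and U → ε — the grammar is not LL(1).

No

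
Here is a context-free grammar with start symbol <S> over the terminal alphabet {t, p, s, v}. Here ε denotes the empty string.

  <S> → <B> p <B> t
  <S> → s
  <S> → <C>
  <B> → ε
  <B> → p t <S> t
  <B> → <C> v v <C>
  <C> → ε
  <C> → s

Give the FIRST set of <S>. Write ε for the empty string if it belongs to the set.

{ε, p, s, v}

FIRST(<C>): from <C>→ε we get {ε}; from <C>→s we get {s}. So FIRST(<C>) = {ε, s}.
FIRST(<B>): from <B>→ε we get {ε}; from <B>→p t <S> t we get {p}; from <B>→<C> v v <C> we get {s, v}. So FIRST(<B>) = {ε, p, s, v}.
FIRST(<S>): from <S>→<B> p <B> t we get {p, s, v}; from <S>→s we get {s}; from <S>→<C> we get {ε, s}. So FIRST(<S>) = {ε, p, s, v}.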